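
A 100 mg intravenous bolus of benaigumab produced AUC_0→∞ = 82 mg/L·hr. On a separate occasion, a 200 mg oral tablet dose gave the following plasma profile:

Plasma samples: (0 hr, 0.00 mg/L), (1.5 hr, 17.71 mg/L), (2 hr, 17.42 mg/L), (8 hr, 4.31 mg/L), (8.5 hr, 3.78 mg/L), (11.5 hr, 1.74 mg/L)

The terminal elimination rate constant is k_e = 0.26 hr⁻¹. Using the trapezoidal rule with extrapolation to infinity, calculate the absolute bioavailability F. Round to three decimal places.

Trapezoidal AUC_0→11.5 (oral tablet):
  [0→1.5]: (0.00+17.71)/2 × 1.5 = 13.2825
  [1.5→2]: (17.71+17.42)/2 × 0.5 = 8.7825
  [2→8]: (17.42+4.31)/2 × 6 = 65.19
  [8→8.5]: (4.31+3.78)/2 × 0.5 = 2.0225
  [8.5→11.5]: (3.78+1.74)/2 × 3 = 8.28
  Sum = 97.5575 mg/L·hr
Tail: C_last/k_e = 1.74/0.26 = 6.692
AUC_0→∞ (oral tablet) = 97.5575 + 6.692 = 104.2495 mg/L·hr
F = (AUC_ev/D_ev)/(AUC_iv/D_iv) = (104.2495/200)/(82/100) = 0.5212475/0.82 = 0.6357

F = 0.636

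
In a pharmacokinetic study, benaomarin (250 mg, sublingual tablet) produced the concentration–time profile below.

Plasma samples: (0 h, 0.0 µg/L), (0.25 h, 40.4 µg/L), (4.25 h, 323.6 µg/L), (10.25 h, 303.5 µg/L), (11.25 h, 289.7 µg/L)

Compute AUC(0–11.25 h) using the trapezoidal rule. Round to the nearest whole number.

Trapezoidal AUC_0→11.25:
  [0→0.25]: (0.0+40.4)/2 × 0.25 = 5.05
  [0.25→4.25]: (40.4+323.6)/2 × 4 = 728.0
  [4.25→10.25]: (323.6+303.5)/2 × 6 = 1881.3
  [10.25→11.25]: (303.5+289.7)/2 × 1 = 296.6
  Sum = 2910.95 µg/L·h

AUC = 2911 µg/L·h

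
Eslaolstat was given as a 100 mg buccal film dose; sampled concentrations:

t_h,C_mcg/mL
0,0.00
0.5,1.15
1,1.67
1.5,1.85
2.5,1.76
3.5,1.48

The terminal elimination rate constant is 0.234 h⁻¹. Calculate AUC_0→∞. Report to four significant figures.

AUC = 11.62 mcg/mL·h

Trapezoidal AUC_0→3.5:
  [0→0.5]: (0.00+1.15)/2 × 0.5 = 0.2875
  [0.5→1]: (1.15+1.67)/2 × 0.5 = 0.705
  [1→1.5]: (1.67+1.85)/2 × 0.5 = 0.88
  [1.5→2.5]: (1.85+1.76)/2 × 1 = 1.805
  [2.5→3.5]: (1.76+1.48)/2 × 1 = 1.62
  Sum = 5.2975 mcg/mL·h
Extrapolated tail: C_last / k_e = 1.48 / 0.234 = 6.325
AUC_0→∞ = 5.2975 + 6.325 = 11.6225 mcg/mL·h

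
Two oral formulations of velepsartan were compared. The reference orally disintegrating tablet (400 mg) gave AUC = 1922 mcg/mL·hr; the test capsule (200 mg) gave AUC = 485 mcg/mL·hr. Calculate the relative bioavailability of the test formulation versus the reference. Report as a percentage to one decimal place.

F_rel = 50.5%

F_rel = (AUC_test/D_test) / (AUC_ref/D_ref)
      = (485/200) / (1922/400)
      = 2.425 / 4.805 = 0.5047 = 50.47%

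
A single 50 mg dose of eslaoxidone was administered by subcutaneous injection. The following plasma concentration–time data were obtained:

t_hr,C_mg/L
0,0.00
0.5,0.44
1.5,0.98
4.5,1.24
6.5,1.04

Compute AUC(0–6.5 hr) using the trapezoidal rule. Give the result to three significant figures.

AUC = 6.43 mg/L·hr

Trapezoidal AUC_0→6.5:
  [0→0.5]: (0.00+0.44)/2 × 0.5 = 0.11
  [0.5→1.5]: (0.44+0.98)/2 × 1 = 0.71
  [1.5→4.5]: (0.98+1.24)/2 × 3 = 3.33
  [4.5→6.5]: (1.24+1.04)/2 × 2 = 2.28
  Sum = 6.43 mg/L·hr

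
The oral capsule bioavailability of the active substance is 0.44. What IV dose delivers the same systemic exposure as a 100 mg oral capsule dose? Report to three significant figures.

Systemic exposure from an extravascular dose = F × D_ev, so the equivalent IV dose is F × D_ev.
D_iv = F × D_ev = 0.44 × 100 = 44 mg

D_iv = 44.0 mg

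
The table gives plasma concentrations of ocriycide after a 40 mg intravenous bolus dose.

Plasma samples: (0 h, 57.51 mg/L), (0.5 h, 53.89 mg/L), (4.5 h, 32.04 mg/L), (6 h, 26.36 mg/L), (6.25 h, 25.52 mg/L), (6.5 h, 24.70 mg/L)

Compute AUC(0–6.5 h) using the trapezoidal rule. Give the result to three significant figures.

Trapezoidal AUC_0→6.5:
  [0→0.5]: (57.51+53.89)/2 × 0.5 = 27.85
  [0.5→4.5]: (53.89+32.04)/2 × 4 = 171.86
  [4.5→6]: (32.04+26.36)/2 × 1.5 = 43.8
  [6→6.25]: (26.36+25.52)/2 × 0.25 = 6.485
  [6.25→6.5]: (25.52+24.70)/2 × 0.25 = 6.2775
  Sum = 256.2725 mg/L·h

AUC = 256 mg/L·h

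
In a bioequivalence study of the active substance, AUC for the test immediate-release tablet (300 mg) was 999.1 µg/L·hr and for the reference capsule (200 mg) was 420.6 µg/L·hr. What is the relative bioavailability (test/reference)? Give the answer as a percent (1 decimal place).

F_rel = (AUC_test/D_test) / (AUC_ref/D_ref)
      = (999.1/300) / (420.6/200)
      = 3.33033 / 2.103 = 1.5836 = 158.36%

F_rel = 158.4%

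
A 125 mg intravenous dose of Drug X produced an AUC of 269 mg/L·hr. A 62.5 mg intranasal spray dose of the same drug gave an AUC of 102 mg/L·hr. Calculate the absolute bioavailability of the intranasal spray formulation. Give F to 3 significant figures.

F = 0.758

F = (AUC_ev / D_ev) / (AUC_iv / D_iv)
  = (102/62.5) / (269/125)
  = 1.632 / 2.152 = 0.7584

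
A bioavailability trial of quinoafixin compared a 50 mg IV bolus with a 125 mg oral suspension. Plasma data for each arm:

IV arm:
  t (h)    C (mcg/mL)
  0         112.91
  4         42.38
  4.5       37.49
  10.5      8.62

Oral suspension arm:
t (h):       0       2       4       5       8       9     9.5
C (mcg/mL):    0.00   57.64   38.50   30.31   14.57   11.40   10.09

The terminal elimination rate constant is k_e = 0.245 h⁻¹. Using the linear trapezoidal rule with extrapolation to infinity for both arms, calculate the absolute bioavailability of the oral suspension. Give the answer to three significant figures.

F = 0.250

Trapezoidal AUC_0→10.5 (IV):
  [0→4]: (112.91+42.38)/2 × 4 = 310.58
  [4→4.5]: (42.38+37.49)/2 × 0.5 = 19.9675
  [4.5→10.5]: (37.49+8.62)/2 × 6 = 138.33
  Sum = 468.8775 mcg/mL·h
IV tail: 8.62/0.245 = 35.184; AUC_iv,0→∞ = 468.8775 + 35.184 = 504.0615 mcg/mL·h
Trapezoidal AUC_0→9.5 (oral suspension):
  [0→2]: (0.00+57.64)/2 × 2 = 57.64
  [2→4]: (57.64+38.50)/2 × 2 = 96.14
  [4→5]: (38.50+30.31)/2 × 1 = 34.405
  [5→8]: (30.31+14.57)/2 × 3 = 67.32
  [8→9]: (14.57+11.40)/2 × 1 = 12.985
  [9→9.5]: (11.40+10.09)/2 × 0.5 = 5.3725
  Sum = 273.8625 mcg/mL·h
oral suspension tail: 10.09/0.245 = 41.184; AUC_ev,0→∞ = 273.8625 + 41.184 = 315.0465 mcg/mL·h
F = (AUC_ev/D_ev)/(AUC_iv/D_iv) = (315.0465/125)/(504.0615/50) = 2.520372/10.08123 = 0.2500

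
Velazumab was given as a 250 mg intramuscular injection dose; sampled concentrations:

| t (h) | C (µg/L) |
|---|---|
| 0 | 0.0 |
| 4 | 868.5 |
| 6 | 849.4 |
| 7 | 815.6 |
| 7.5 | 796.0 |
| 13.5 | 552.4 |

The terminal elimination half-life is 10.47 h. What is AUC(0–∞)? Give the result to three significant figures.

AUC = 17100 µg/L·h

Trapezoidal AUC_0→13.5:
  [0→4]: (0.0+868.5)/2 × 4 = 1737.0
  [4→6]: (868.5+849.4)/2 × 2 = 1717.9
  [6→7]: (849.4+815.6)/2 × 1 = 832.5
  [7→7.5]: (815.6+796.0)/2 × 0.5 = 402.9
  [7.5→13.5]: (796.0+552.4)/2 × 6 = 4045.2
  Sum = 8735.5 µg/L·h
k_e = ln2 / t½ = 0.693147 / 10.47 = 0.0662 h^-1
Extrapolated tail: C_last / k_e = 552.4 / 0.0662 = 8344.411
AUC_0→∞ = 8735.5 + 8344.411 = 17079.911 µg/L·h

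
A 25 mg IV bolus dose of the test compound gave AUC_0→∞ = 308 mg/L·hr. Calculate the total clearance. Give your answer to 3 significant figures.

CL = 0.0812 L/hr

CL = Dose_iv / AUC_0→∞
   = 25 / 308 = 0.0811688 L/hr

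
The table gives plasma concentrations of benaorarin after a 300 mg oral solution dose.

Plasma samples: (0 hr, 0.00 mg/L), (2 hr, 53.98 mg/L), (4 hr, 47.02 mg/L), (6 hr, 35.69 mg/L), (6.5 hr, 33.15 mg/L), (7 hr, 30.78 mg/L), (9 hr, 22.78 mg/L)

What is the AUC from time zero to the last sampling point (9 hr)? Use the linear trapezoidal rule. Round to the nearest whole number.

AUC = 324 mg/L·hr

Trapezoidal AUC_0→9:
  [0→2]: (0.00+53.98)/2 × 2 = 53.98
  [2→4]: (53.98+47.02)/2 × 2 = 101.0
  [4→6]: (47.02+35.69)/2 × 2 = 82.71
  [6→6.5]: (35.69+33.15)/2 × 0.5 = 17.21
  [6.5→7]: (33.15+30.78)/2 × 0.5 = 15.9825
  [7→9]: (30.78+22.78)/2 × 2 = 53.56
  Sum = 324.4425 mg/L·hr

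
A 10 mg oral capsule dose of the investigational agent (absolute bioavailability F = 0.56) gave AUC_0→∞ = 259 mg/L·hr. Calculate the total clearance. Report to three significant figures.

CL = F × Dose / AUC_0→∞
   = 0.56 × 10 / 259 = 0.0216216 L/hr

CL = 0.0216 L/hr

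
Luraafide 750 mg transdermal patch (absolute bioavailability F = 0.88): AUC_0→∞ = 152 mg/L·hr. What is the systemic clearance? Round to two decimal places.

CL = F × Dose / AUC_0→∞
   = 0.88 × 750 / 152 = 4.34211 L/hr

CL = 4.34 L/hr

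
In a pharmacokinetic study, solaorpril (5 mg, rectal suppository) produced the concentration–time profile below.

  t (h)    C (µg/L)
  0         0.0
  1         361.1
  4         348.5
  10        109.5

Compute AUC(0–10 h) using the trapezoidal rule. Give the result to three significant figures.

AUC = 2620 µg/L·h

Trapezoidal AUC_0→10:
  [0→1]: (0.0+361.1)/2 × 1 = 180.55
  [1→4]: (361.1+348.5)/2 × 3 = 1064.4
  [4→10]: (348.5+109.5)/2 × 6 = 1374.0
  Sum = 2618.95 µg/L·h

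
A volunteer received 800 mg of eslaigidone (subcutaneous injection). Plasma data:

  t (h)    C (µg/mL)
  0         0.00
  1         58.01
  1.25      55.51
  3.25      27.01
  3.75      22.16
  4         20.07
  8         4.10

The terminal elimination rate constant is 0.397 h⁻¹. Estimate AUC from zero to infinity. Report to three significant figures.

AUC = 202 µg/mL·h

Trapezoidal AUC_0→8:
  [0→1]: (0.00+58.01)/2 × 1 = 29.005
  [1→1.25]: (58.01+55.51)/2 × 0.25 = 14.19
  [1.25→3.25]: (55.51+27.01)/2 × 2 = 82.52
  [3.25→3.75]: (27.01+22.16)/2 × 0.5 = 12.2925
  [3.75→4]: (22.16+20.07)/2 × 0.25 = 5.27875
  [4→8]: (20.07+4.10)/2 × 4 = 48.34
  Sum = 191.62625 µg/mL·h
Extrapolated tail: C_last / k_e = 4.10 / 0.397 = 10.327
AUC_0→∞ = 191.62625 + 10.327 = 201.95325 µg/mL·h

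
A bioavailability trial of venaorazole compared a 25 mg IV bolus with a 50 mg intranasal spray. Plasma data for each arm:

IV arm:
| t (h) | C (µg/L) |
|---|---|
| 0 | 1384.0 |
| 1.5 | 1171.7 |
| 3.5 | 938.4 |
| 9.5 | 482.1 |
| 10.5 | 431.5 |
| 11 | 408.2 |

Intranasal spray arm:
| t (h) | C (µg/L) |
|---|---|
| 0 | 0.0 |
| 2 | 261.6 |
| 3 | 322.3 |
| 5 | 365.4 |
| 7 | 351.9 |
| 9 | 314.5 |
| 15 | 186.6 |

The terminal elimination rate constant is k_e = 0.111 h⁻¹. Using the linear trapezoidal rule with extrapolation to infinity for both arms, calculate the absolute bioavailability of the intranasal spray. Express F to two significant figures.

Trapezoidal AUC_0→11 (IV):
  [0→1.5]: (1384.0+1171.7)/2 × 1.5 = 1916.775
  [1.5→3.5]: (1171.7+938.4)/2 × 2 = 2110.1
  [3.5→9.5]: (938.4+482.1)/2 × 6 = 4261.5
  [9.5→10.5]: (482.1+431.5)/2 × 1 = 456.8
  [10.5→11]: (431.5+408.2)/2 × 0.5 = 209.925
  Sum = 8955.1 µg/L·h
IV tail: 408.2/0.111 = 3677.477; AUC_iv,0→∞ = 8955.1 + 3677.477 = 12632.577 µg/L·h
Trapezoidal AUC_0→15 (intranasal spray):
  [0→2]: (0.0+261.6)/2 × 2 = 261.6
  [2→3]: (261.6+322.3)/2 × 1 = 291.95
  [3→5]: (322.3+365.4)/2 × 2 = 687.7
  [5→7]: (365.4+351.9)/2 × 2 = 717.3
  [7→9]: (351.9+314.5)/2 × 2 = 666.4
  [9→15]: (314.5+186.6)/2 × 6 = 1503.3
  Sum = 4128.25 µg/L·h
intranasal spray tail: 186.6/0.111 = 1681.081; AUC_ev,0→∞ = 4128.25 + 1681.081 = 5809.331 µg/L·h
F = (AUC_ev/D_ev)/(AUC_iv/D_iv) = (5809.331/50)/(12632.577/25) = 116.18662/505.30308 = 0.2299

F = 0.23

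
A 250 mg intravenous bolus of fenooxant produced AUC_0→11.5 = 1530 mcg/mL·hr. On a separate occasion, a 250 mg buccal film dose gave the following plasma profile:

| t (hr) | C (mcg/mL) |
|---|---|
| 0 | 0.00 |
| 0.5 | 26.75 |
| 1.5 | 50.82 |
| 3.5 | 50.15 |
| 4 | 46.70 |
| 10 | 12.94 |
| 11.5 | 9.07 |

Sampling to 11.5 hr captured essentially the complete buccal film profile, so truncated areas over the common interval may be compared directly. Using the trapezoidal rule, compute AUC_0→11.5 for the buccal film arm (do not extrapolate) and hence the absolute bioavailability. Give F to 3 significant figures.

Trapezoidal AUC_0→11.5 (buccal film):
  [0→0.5]: (0.00+26.75)/2 × 0.5 = 6.6875
  [0.5→1.5]: (26.75+50.82)/2 × 1 = 38.785
  [1.5→3.5]: (50.82+50.15)/2 × 2 = 100.97
  [3.5→4]: (50.15+46.70)/2 × 0.5 = 24.2125
  [4→10]: (46.70+12.94)/2 × 6 = 178.92
  [10→11.5]: (12.94+9.07)/2 × 1.5 = 16.5075
  Sum = 366.0825 mcg/mL·hr
F = (AUC_ev/D_ev)/(AUC_iv/D_iv) = (366.0825/250)/(1530/250) = 1.46433/6.12 = 0.2393

F = 0.239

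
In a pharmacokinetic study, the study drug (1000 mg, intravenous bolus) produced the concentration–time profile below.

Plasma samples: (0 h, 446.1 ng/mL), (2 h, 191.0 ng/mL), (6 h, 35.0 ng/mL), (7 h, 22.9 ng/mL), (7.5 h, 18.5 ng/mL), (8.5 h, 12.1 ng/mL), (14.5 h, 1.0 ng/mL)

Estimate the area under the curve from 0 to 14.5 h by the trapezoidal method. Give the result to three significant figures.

AUC = 1180 ng/mL·h

Trapezoidal AUC_0→14.5:
  [0→2]: (446.1+191.0)/2 × 2 = 637.1
  [2→6]: (191.0+35.0)/2 × 4 = 452.0
  [6→7]: (35.0+22.9)/2 × 1 = 28.95
  [7→7.5]: (22.9+18.5)/2 × 0.5 = 10.35
  [7.5→8.5]: (18.5+12.1)/2 × 1 = 15.3
  [8.5→14.5]: (12.1+1.0)/2 × 6 = 39.3
  Sum = 1183.0 ng/mL·h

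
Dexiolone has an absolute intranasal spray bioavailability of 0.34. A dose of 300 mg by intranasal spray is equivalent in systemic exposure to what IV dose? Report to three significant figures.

Systemic exposure from an extravascular dose = F × D_ev, so the equivalent IV dose is F × D_ev.
D_iv = F × D_ev = 0.34 × 300 = 102 mg

D_iv = 102 mg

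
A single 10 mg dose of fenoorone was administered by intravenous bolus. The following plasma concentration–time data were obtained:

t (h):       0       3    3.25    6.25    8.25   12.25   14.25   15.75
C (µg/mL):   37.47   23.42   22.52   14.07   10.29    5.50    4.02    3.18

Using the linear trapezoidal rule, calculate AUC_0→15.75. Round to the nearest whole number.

Trapezoidal AUC_0→15.75:
  [0→3]: (37.47+23.42)/2 × 3 = 91.335
  [3→3.25]: (23.42+22.52)/2 × 0.25 = 5.7425
  [3.25→6.25]: (22.52+14.07)/2 × 3 = 54.885
  [6.25→8.25]: (14.07+10.29)/2 × 2 = 24.36
  [8.25→12.25]: (10.29+5.50)/2 × 4 = 31.58
  [12.25→14.25]: (5.50+4.02)/2 × 2 = 9.52
  [14.25→15.75]: (4.02+3.18)/2 × 1.5 = 5.4
  Sum = 222.8225 µg/mL·h

AUC = 223 µg/mL·h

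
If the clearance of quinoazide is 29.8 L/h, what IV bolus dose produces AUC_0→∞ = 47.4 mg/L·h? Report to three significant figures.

Dose = 1410 mg

Dose_iv = CL × AUC_0→∞
     = 29.8 × 47.4 = 1412.52 mg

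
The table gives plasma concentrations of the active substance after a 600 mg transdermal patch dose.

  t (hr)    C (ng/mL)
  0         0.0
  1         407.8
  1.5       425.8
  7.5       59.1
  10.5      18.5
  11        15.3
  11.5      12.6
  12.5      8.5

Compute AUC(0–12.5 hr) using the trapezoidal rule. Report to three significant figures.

AUC = 2010 ng/mL·hr

Trapezoidal AUC_0→12.5:
  [0→1]: (0.0+407.8)/2 × 1 = 203.9
  [1→1.5]: (407.8+425.8)/2 × 0.5 = 208.4
  [1.5→7.5]: (425.8+59.1)/2 × 6 = 1454.7
  [7.5→10.5]: (59.1+18.5)/2 × 3 = 116.4
  [10.5→11]: (18.5+15.3)/2 × 0.5 = 8.45
  [11→11.5]: (15.3+12.6)/2 × 0.5 = 6.975
  [11.5→12.5]: (12.6+8.5)/2 × 1 = 10.55
  Sum = 2009.375 ng/mL·hr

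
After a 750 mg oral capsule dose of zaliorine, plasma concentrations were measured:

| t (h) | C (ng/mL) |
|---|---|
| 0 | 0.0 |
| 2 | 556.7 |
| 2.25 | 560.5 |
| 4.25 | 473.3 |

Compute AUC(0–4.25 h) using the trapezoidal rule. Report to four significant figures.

Trapezoidal AUC_0→4.25:
  [0→2]: (0.0+556.7)/2 × 2 = 556.7
  [2→2.25]: (556.7+560.5)/2 × 0.25 = 139.65
  [2.25→4.25]: (560.5+473.3)/2 × 2 = 1033.8
  Sum = 1730.15 ng/mL·h

AUC = 1730 ng/mL·h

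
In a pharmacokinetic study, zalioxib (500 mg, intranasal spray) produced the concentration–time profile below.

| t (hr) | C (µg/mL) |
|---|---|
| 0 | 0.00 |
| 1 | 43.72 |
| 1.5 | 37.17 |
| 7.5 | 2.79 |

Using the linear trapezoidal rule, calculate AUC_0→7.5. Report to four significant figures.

Trapezoidal AUC_0→7.5:
  [0→1]: (0.00+43.72)/2 × 1 = 21.86
  [1→1.5]: (43.72+37.17)/2 × 0.5 = 20.2225
  [1.5→7.5]: (37.17+2.79)/2 × 6 = 119.88
  Sum = 161.9625 µg/mL·hr

AUC = 162.0 µg/mL·hr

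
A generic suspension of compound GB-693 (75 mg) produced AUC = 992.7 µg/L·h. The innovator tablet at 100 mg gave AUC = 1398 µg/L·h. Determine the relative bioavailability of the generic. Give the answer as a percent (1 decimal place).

F_rel = 94.7%

F_rel = (AUC_test/D_test) / (AUC_ref/D_ref)
      = (992.7/75) / (1398/100)
      = 13.236 / 13.98 = 0.9468 = 94.68%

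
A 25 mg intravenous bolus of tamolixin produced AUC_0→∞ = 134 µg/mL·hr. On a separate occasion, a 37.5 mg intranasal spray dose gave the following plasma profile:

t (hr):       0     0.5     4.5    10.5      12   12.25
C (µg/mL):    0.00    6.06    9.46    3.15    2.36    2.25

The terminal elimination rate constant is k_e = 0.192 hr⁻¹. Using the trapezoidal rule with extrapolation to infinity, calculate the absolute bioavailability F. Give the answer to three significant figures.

Trapezoidal AUC_0→12.25 (intranasal spray):
  [0→0.5]: (0.00+6.06)/2 × 0.5 = 1.515
  [0.5→4.5]: (6.06+9.46)/2 × 4 = 31.04
  [4.5→10.5]: (9.46+3.15)/2 × 6 = 37.83
  [10.5→12]: (3.15+2.36)/2 × 1.5 = 4.1325
  [12→12.25]: (2.36+2.25)/2 × 0.25 = 0.57625
  Sum = 75.09375 µg/mL·hr
Tail: C_last/k_e = 2.25/0.192 = 11.719
AUC_0→∞ (intranasal spray) = 75.09375 + 11.719 = 86.81275 µg/mL·hr
F = (AUC_ev/D_ev)/(AUC_iv/D_iv) = (86.81275/37.5)/(134/25) = 2.31501/5.36 = 0.4319

F = 0.432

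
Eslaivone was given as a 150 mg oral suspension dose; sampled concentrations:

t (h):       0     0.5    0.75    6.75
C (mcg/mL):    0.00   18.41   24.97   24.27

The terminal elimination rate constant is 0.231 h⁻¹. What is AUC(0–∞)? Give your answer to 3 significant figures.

AUC = 263 mcg/mL·h

Trapezoidal AUC_0→6.75:
  [0→0.5]: (0.00+18.41)/2 × 0.5 = 4.6025
  [0.5→0.75]: (18.41+24.97)/2 × 0.25 = 5.4225
  [0.75→6.75]: (24.97+24.27)/2 × 6 = 147.72
  Sum = 157.745 mcg/mL·h
Extrapolated tail: C_last / k_e = 24.27 / 0.231 = 105.065
AUC_0→∞ = 157.745 + 105.065 = 262.81 mcg/mL·h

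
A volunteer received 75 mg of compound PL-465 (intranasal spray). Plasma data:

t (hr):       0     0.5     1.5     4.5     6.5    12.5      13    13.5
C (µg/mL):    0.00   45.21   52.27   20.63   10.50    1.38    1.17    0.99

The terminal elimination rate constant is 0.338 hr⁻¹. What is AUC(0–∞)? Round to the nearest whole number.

Trapezoidal AUC_0→13.5:
  [0→0.5]: (0.00+45.21)/2 × 0.5 = 11.3025
  [0.5→1.5]: (45.21+52.27)/2 × 1 = 48.74
  [1.5→4.5]: (52.27+20.63)/2 × 3 = 109.35
  [4.5→6.5]: (20.63+10.50)/2 × 2 = 31.13
  [6.5→12.5]: (10.50+1.38)/2 × 6 = 35.64
  [12.5→13]: (1.38+1.17)/2 × 0.5 = 0.6375
  [13→13.5]: (1.17+0.99)/2 × 0.5 = 0.54
  Sum = 237.34 µg/mL·hr
Extrapolated tail: C_last / k_e = 0.99 / 0.338 = 2.929
AUC_0→∞ = 237.34 + 2.929 = 240.269 µg/mL·hr

AUC = 240 µg/mL·hr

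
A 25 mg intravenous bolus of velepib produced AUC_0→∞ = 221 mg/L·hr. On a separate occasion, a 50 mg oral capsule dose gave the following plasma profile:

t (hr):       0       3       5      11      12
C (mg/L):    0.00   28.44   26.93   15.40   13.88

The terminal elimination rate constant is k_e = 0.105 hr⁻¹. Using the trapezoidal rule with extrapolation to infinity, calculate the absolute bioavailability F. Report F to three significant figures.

Trapezoidal AUC_0→12 (oral capsule):
  [0→3]: (0.00+28.44)/2 × 3 = 42.66
  [3→5]: (28.44+26.93)/2 × 2 = 55.37
  [5→11]: (26.93+15.40)/2 × 6 = 126.99
  [11→12]: (15.40+13.88)/2 × 1 = 14.64
  Sum = 239.66 mg/L·hr
Tail: C_last/k_e = 13.88/0.105 = 132.190
AUC_0→∞ (oral capsule) = 239.66 + 132.190 = 371.85 mg/L·hr
F = (AUC_ev/D_ev)/(AUC_iv/D_iv) = (371.85/50)/(221/25) = 7.437/8.84 = 0.8413

F = 0.841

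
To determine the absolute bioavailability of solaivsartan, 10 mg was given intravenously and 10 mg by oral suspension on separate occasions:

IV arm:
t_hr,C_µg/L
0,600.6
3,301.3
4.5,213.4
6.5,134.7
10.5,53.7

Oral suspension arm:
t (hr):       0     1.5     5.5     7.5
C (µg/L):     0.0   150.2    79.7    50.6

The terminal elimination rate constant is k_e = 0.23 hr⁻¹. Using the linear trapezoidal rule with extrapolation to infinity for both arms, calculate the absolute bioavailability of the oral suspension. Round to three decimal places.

F = 0.342

Trapezoidal AUC_0→10.5 (IV):
  [0→3]: (600.6+301.3)/2 × 3 = 1352.85
  [3→4.5]: (301.3+213.4)/2 × 1.5 = 386.025
  [4.5→6.5]: (213.4+134.7)/2 × 2 = 348.1
  [6.5→10.5]: (134.7+53.7)/2 × 4 = 376.8
  Sum = 2463.775 µg/L·hr
IV tail: 53.7/0.23 = 233.478; AUC_iv,0→∞ = 2463.775 + 233.478 = 2697.253 µg/L·hr
Trapezoidal AUC_0→7.5 (oral suspension):
  [0→1.5]: (0.0+150.2)/2 × 1.5 = 112.65
  [1.5→5.5]: (150.2+79.7)/2 × 4 = 459.8
  [5.5→7.5]: (79.7+50.6)/2 × 2 = 130.3
  Sum = 702.75 µg/L·hr
oral suspension tail: 50.6/0.23 = 220.000; AUC_ev,0→∞ = 702.75 + 220.000 = 922.75 µg/L·hr
F = (AUC_ev/D_ev)/(AUC_iv/D_iv) = (922.75/10)/(2697.253/10) = 92.275/269.7253 = 0.3421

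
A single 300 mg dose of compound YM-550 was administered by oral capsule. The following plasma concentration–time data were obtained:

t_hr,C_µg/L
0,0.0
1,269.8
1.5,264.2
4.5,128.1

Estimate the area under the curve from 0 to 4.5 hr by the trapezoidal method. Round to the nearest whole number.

AUC = 857 µg/L·hr

Trapezoidal AUC_0→4.5:
  [0→1]: (0.0+269.8)/2 × 1 = 134.9
  [1→1.5]: (269.8+264.2)/2 × 0.5 = 133.5
  [1.5→4.5]: (264.2+128.1)/2 × 3 = 588.45
  Sum = 856.85 µg/L·hr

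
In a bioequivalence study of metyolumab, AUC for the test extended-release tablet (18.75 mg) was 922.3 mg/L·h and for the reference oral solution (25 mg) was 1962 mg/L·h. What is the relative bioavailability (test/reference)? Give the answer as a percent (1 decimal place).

F_rel = (AUC_test/D_test) / (AUC_ref/D_ref)
      = (922.3/18.75) / (1962/25)
      = 49.1893 / 78.48 = 0.6268 = 62.68%

F_rel = 62.7%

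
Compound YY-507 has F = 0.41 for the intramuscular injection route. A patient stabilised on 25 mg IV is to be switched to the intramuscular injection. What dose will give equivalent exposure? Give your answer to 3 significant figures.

For equal systemic exposure: F × D_ev = D_iv
D_ev = D_iv / F = 25 / 0.41 = 60.9756 mg

D_intramuscular = 61.0 mg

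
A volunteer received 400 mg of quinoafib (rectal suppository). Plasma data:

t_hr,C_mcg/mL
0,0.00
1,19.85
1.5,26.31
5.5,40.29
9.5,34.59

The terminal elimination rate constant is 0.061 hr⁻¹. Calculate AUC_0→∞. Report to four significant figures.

AUC = 871.5 mcg/mL·hr

Trapezoidal AUC_0→9.5:
  [0→1]: (0.00+19.85)/2 × 1 = 9.925
  [1→1.5]: (19.85+26.31)/2 × 0.5 = 11.54
  [1.5→5.5]: (26.31+40.29)/2 × 4 = 133.2
  [5.5→9.5]: (40.29+34.59)/2 × 4 = 149.76
  Sum = 304.425 mcg/mL·hr
Extrapolated tail: C_last / k_e = 34.59 / 0.061 = 567.049
AUC_0→∞ = 304.425 + 567.049 = 871.474 mcg/mL·hr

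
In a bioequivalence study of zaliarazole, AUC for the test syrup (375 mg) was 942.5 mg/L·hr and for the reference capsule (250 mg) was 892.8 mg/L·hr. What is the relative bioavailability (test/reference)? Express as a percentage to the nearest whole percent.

F_rel = 70%

F_rel = (AUC_test/D_test) / (AUC_ref/D_ref)
      = (942.5/375) / (892.8/250)
      = 2.51333 / 3.5712 = 0.7038 = 70.38%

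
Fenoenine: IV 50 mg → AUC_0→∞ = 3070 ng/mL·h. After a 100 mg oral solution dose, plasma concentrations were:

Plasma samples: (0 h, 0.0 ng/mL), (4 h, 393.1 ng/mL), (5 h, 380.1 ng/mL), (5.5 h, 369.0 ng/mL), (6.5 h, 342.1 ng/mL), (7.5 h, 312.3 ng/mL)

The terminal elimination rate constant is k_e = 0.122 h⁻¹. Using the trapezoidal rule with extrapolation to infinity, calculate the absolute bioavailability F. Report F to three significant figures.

F = 0.750

Trapezoidal AUC_0→7.5 (oral solution):
  [0→4]: (0.0+393.1)/2 × 4 = 786.2
  [4→5]: (393.1+380.1)/2 × 1 = 386.6
  [5→5.5]: (380.1+369.0)/2 × 0.5 = 187.275
  [5.5→6.5]: (369.0+342.1)/2 × 1 = 355.55
  [6.5→7.5]: (342.1+312.3)/2 × 1 = 327.2
  Sum = 2042.825 ng/mL·h
Tail: C_last/k_e = 312.3/0.122 = 2559.836
AUC_0→∞ (oral solution) = 2042.825 + 2559.836 = 4602.661 ng/mL·h
F = (AUC_ev/D_ev)/(AUC_iv/D_iv) = (4602.661/100)/(3070/50) = 46.02661/61.4 = 0.7496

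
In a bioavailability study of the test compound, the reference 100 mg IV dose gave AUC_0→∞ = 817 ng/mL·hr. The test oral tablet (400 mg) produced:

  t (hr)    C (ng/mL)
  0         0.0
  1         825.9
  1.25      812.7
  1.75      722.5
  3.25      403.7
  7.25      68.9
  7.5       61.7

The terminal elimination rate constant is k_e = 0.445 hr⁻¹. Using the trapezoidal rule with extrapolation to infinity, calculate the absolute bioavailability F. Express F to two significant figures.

Trapezoidal AUC_0→7.5 (oral tablet):
  [0→1]: (0.0+825.9)/2 × 1 = 412.95
  [1→1.25]: (825.9+812.7)/2 × 0.25 = 204.825
  [1.25→1.75]: (812.7+722.5)/2 × 0.5 = 383.8
  [1.75→3.25]: (722.5+403.7)/2 × 1.5 = 844.65
  [3.25→7.25]: (403.7+68.9)/2 × 4 = 945.2
  [7.25→7.5]: (68.9+61.7)/2 × 0.25 = 16.325
  Sum = 2807.75 ng/mL·hr
Tail: C_last/k_e = 61.7/0.445 = 138.652
AUC_0→∞ (oral tablet) = 2807.75 + 138.652 = 2946.402 ng/mL·hr
F = (AUC_ev/D_ev)/(AUC_iv/D_iv) = (2946.402/400)/(817/100) = 7.366005/8.17 = 0.9016

F = 0.90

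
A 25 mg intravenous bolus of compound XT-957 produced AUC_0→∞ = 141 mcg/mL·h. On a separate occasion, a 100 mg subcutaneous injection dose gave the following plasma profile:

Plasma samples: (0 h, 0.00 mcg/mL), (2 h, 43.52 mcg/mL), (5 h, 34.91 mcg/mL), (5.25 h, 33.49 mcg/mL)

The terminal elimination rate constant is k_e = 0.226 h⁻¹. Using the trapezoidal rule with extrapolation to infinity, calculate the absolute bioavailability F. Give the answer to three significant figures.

Trapezoidal AUC_0→5.25 (subcutaneous injection):
  [0→2]: (0.00+43.52)/2 × 2 = 43.52
  [2→5]: (43.52+34.91)/2 × 3 = 117.645
  [5→5.25]: (34.91+33.49)/2 × 0.25 = 8.55
  Sum = 169.715 mcg/mL·h
Tail: C_last/k_e = 33.49/0.226 = 148.186
AUC_0→∞ (subcutaneous injection) = 169.715 + 148.186 = 317.901 mcg/mL·h
F = (AUC_ev/D_ev)/(AUC_iv/D_iv) = (317.901/100)/(141/25) = 3.17901/5.64 = 0.5637

F = 0.564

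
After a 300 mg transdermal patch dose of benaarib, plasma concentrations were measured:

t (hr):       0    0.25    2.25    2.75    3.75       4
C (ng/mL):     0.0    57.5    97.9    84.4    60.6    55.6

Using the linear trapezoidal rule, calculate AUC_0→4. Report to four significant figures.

AUC = 295.2 ng/mL·hr

Trapezoidal AUC_0→4:
  [0→0.25]: (0.0+57.5)/2 × 0.25 = 7.1875
  [0.25→2.25]: (57.5+97.9)/2 × 2 = 155.4
  [2.25→2.75]: (97.9+84.4)/2 × 0.5 = 45.575
  [2.75→3.75]: (84.4+60.6)/2 × 1 = 72.5
  [3.75→4]: (60.6+55.6)/2 × 0.25 = 14.525
  Sum = 295.1875 ng/mL·hr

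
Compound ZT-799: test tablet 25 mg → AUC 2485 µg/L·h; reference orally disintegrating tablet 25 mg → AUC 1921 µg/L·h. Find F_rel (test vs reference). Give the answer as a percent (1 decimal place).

F_rel = (AUC_test/D_test) / (AUC_ref/D_ref)
      = (2485/25) / (1921/25)
      = 99.4 / 76.84 = 1.2936 = 129.36%

F_rel = 129.4%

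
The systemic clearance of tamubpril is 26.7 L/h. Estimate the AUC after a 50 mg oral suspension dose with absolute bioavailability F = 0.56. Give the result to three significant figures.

AUC = 1.05 mg/L·h

AUC_0→∞ = F × Dose / CL
        = 0.56 × 50 / 26.7 = 1.04869 mg/L·h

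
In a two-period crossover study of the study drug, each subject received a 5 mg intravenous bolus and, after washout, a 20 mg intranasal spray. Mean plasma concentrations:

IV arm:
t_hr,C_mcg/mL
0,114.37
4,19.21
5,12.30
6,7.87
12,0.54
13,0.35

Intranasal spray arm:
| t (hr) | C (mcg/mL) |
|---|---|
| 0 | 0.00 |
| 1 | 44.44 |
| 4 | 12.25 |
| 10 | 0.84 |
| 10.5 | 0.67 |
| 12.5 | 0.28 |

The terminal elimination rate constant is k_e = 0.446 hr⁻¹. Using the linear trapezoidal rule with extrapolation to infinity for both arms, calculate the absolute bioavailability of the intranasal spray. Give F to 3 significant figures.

Trapezoidal AUC_0→13 (IV):
  [0→4]: (114.37+19.21)/2 × 4 = 267.16
  [4→5]: (19.21+12.30)/2 × 1 = 15.755
  [5→6]: (12.30+7.87)/2 × 1 = 10.085
  [6→12]: (7.87+0.54)/2 × 6 = 25.23
  [12→13]: (0.54+0.35)/2 × 1 = 0.445
  Sum = 318.675 mcg/mL·hr
IV tail: 0.35/0.446 = 0.785; AUC_iv,0→∞ = 318.675 + 0.785 = 319.46 mcg/mL·hr
Trapezoidal AUC_0→12.5 (intranasal spray):
  [0→1]: (0.00+44.44)/2 × 1 = 22.22
  [1→4]: (44.44+12.25)/2 × 3 = 85.035
  [4→10]: (12.25+0.84)/2 × 6 = 39.27
  [10→10.5]: (0.84+0.67)/2 × 0.5 = 0.3775
  [10.5→12.5]: (0.67+0.28)/2 × 2 = 0.95
  Sum = 147.8525 mcg/mL·hr
intranasal spray tail: 0.28/0.446 = 0.628; AUC_ev,0→∞ = 147.8525 + 0.628 = 148.4805 mcg/mL·hr
F = (AUC_ev/D_ev)/(AUC_iv/D_iv) = (148.4805/20)/(319.46/5) = 7.424025/63.892 = 0.1162

F = 0.116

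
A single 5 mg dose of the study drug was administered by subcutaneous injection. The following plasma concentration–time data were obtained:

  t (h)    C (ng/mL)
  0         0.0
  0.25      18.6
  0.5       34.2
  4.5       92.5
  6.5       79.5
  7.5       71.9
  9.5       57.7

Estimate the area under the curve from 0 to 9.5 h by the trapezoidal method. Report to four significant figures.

Trapezoidal AUC_0→9.5:
  [0→0.25]: (0.0+18.6)/2 × 0.25 = 2.325
  [0.25→0.5]: (18.6+34.2)/2 × 0.25 = 6.6
  [0.5→4.5]: (34.2+92.5)/2 × 4 = 253.4
  [4.5→6.5]: (92.5+79.5)/2 × 2 = 172.0
  [6.5→7.5]: (79.5+71.9)/2 × 1 = 75.7
  [7.5→9.5]: (71.9+57.7)/2 × 2 = 129.6
  Sum = 639.625 ng/mL·h

AUC = 639.6 ng/mL·h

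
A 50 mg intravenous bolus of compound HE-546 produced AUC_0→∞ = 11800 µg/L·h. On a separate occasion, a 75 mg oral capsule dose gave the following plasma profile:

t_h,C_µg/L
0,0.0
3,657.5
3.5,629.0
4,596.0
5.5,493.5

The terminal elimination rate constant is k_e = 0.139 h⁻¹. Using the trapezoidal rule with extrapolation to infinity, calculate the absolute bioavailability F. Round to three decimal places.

Trapezoidal AUC_0→5.5 (oral capsule):
  [0→3]: (0.0+657.5)/2 × 3 = 986.25
  [3→3.5]: (657.5+629.0)/2 × 0.5 = 321.625
  [3.5→4]: (629.0+596.0)/2 × 0.5 = 306.25
  [4→5.5]: (596.0+493.5)/2 × 1.5 = 817.125
  Sum = 2431.25 µg/L·h
Tail: C_last/k_e = 493.5/0.139 = 3550.360
AUC_0→∞ (oral capsule) = 2431.25 + 3550.360 = 5981.61 µg/L·h
F = (AUC_ev/D_ev)/(AUC_iv/D_iv) = (5981.61/75)/(11800/50) = 79.7548/236 = 0.3379

F = 0.338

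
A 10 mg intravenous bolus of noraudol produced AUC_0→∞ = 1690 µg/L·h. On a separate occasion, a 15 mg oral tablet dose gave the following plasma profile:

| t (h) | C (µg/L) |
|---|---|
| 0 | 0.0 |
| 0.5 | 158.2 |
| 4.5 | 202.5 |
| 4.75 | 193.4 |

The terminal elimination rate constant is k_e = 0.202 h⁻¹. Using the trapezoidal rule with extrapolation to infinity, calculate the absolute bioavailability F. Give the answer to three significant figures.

Trapezoidal AUC_0→4.75 (oral tablet):
  [0→0.5]: (0.0+158.2)/2 × 0.5 = 39.55
  [0.5→4.5]: (158.2+202.5)/2 × 4 = 721.4
  [4.5→4.75]: (202.5+193.4)/2 × 0.25 = 49.4875
  Sum = 810.4375 µg/L·h
Tail: C_last/k_e = 193.4/0.202 = 957.426
AUC_0→∞ (oral tablet) = 810.4375 + 957.426 = 1767.8635 µg/L·h
F = (AUC_ev/D_ev)/(AUC_iv/D_iv) = (1767.8635/15)/(1690/10) = 117.858/169 = 0.6974

F = 0.697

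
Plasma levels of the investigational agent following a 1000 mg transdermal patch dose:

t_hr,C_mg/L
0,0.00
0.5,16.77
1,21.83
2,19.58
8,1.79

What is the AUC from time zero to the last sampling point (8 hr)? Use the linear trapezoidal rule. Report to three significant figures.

AUC = 98.7 mg/L·hr

Trapezoidal AUC_0→8:
  [0→0.5]: (0.00+16.77)/2 × 0.5 = 4.1925
  [0.5→1]: (16.77+21.83)/2 × 0.5 = 9.65
  [1→2]: (21.83+19.58)/2 × 1 = 20.705
  [2→8]: (19.58+1.79)/2 × 6 = 64.11
  Sum = 98.6575 mg/L·hr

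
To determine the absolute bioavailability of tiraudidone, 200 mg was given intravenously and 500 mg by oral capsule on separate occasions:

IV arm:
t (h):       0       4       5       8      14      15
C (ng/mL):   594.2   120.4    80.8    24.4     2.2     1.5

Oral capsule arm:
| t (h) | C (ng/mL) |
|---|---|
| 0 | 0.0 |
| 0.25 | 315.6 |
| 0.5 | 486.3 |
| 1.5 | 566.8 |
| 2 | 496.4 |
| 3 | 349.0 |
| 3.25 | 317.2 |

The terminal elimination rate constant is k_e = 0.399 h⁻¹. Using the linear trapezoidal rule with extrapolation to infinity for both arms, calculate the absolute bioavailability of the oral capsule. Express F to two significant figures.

F = 0.50

Trapezoidal AUC_0→15 (IV):
  [0→4]: (594.2+120.4)/2 × 4 = 1429.2
  [4→5]: (120.4+80.8)/2 × 1 = 100.6
  [5→8]: (80.8+24.4)/2 × 3 = 157.8
  [8→14]: (24.4+2.2)/2 × 6 = 79.8
  [14→15]: (2.2+1.5)/2 × 1 = 1.85
  Sum = 1769.25 ng/mL·h
IV tail: 1.5/0.399 = 3.759; AUC_iv,0→∞ = 1769.25 + 3.759 = 1773.009 ng/mL·h
Trapezoidal AUC_0→3.25 (oral capsule):
  [0→0.25]: (0.0+315.6)/2 × 0.25 = 39.45
  [0.25→0.5]: (315.6+486.3)/2 × 0.25 = 100.2375
  [0.5→1.5]: (486.3+566.8)/2 × 1 = 526.55
  [1.5→2]: (566.8+496.4)/2 × 0.5 = 265.8
  [2→3]: (496.4+349.0)/2 × 1 = 422.7
  [3→3.25]: (349.0+317.2)/2 × 0.25 = 83.275
  Sum = 1438.0125 ng/mL·h
oral capsule tail: 317.2/0.399 = 794.987; AUC_ev,0→∞ = 1438.0125 + 794.987 = 2232.9995 ng/mL·h
F = (AUC_ev/D_ev)/(AUC_iv/D_iv) = (2232.9995/500)/(1773.009/200) = 4.465999/8.865045 = 0.5038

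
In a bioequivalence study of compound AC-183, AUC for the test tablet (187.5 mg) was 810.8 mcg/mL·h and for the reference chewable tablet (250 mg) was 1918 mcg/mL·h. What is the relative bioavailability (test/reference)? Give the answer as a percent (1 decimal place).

F_rel = 56.4%

F_rel = (AUC_test/D_test) / (AUC_ref/D_ref)
      = (810.8/187.5) / (1918/250)
      = 4.32427 / 7.672 = 0.5636 = 56.36%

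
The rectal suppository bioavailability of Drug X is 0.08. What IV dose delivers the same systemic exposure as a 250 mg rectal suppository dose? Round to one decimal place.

Systemic exposure from an extravascular dose = F × D_ev, so the equivalent IV dose is F × D_ev.
D_iv = F × D_ev = 0.08 × 250 = 20 mg

D_iv = 20.0 mg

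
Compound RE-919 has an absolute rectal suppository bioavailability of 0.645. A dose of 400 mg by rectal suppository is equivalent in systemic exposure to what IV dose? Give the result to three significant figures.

D_iv = 258 mg

Systemic exposure from an extravascular dose = F × D_ev, so the equivalent IV dose is F × D_ev.
D_iv = F × D_ev = 0.645 × 400 = 258 mg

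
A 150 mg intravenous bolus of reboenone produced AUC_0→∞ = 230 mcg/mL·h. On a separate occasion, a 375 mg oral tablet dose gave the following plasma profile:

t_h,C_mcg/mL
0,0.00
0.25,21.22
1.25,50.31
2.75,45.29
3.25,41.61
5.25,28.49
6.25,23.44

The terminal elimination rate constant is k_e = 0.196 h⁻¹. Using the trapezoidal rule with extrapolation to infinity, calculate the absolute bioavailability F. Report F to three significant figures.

Trapezoidal AUC_0→6.25 (oral tablet):
  [0→0.25]: (0.00+21.22)/2 × 0.25 = 2.6525
  [0.25→1.25]: (21.22+50.31)/2 × 1 = 35.765
  [1.25→2.75]: (50.31+45.29)/2 × 1.5 = 71.7
  [2.75→3.25]: (45.29+41.61)/2 × 0.5 = 21.725
  [3.25→5.25]: (41.61+28.49)/2 × 2 = 70.1
  [5.25→6.25]: (28.49+23.44)/2 × 1 = 25.965
  Sum = 227.9075 mcg/mL·h
Tail: C_last/k_e = 23.44/0.196 = 119.592
AUC_0→∞ (oral tablet) = 227.9075 + 119.592 = 347.4995 mcg/mL·h
F = (AUC_ev/D_ev)/(AUC_iv/D_iv) = (347.4995/375)/(230/150) = 0.926665/1.53333 = 0.6043

F = 0.604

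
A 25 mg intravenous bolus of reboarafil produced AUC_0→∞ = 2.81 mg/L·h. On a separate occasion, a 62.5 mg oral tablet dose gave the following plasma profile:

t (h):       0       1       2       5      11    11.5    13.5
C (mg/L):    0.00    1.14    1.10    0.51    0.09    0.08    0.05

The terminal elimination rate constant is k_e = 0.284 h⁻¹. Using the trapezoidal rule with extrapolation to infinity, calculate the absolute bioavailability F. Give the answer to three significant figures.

F = 0.890

Trapezoidal AUC_0→13.5 (oral tablet):
  [0→1]: (0.00+1.14)/2 × 1 = 0.57
  [1→2]: (1.14+1.10)/2 × 1 = 1.12
  [2→5]: (1.10+0.51)/2 × 3 = 2.415
  [5→11]: (0.51+0.09)/2 × 6 = 1.8
  [11→11.5]: (0.09+0.08)/2 × 0.5 = 0.0425
  [11.5→13.5]: (0.08+0.05)/2 × 2 = 0.13
  Sum = 6.0775 mg/L·h
Tail: C_last/k_e = 0.05/0.284 = 0.176
AUC_0→∞ (oral tablet) = 6.0775 + 0.176 = 6.2535 mg/L·h
F = (AUC_ev/D_ev)/(AUC_iv/D_iv) = (6.2535/62.5)/(2.81/25) = 0.100056/0.1124 = 0.8902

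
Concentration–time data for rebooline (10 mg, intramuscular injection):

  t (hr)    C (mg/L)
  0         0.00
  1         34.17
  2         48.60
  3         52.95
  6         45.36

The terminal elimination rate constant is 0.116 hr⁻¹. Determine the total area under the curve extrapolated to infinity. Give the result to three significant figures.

AUC = 648 mg/L·hr

Trapezoidal AUC_0→6:
  [0→1]: (0.00+34.17)/2 × 1 = 17.085
  [1→2]: (34.17+48.60)/2 × 1 = 41.385
  [2→3]: (48.60+52.95)/2 × 1 = 50.775
  [3→6]: (52.95+45.36)/2 × 3 = 147.465
  Sum = 256.71 mg/L·hr
Extrapolated tail: C_last / k_e = 45.36 / 0.116 = 391.034
AUC_0→∞ = 256.71 + 391.034 = 647.744 mg/L·hr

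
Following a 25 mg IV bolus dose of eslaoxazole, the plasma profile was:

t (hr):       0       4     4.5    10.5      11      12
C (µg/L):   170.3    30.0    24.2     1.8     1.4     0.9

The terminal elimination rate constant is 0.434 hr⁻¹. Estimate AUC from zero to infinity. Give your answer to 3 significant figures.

AUC = 496 µg/L·hr

Trapezoidal AUC_0→12:
  [0→4]: (170.3+30.0)/2 × 4 = 400.6
  [4→4.5]: (30.0+24.2)/2 × 0.5 = 13.55
  [4.5→10.5]: (24.2+1.8)/2 × 6 = 78.0
  [10.5→11]: (1.8+1.4)/2 × 0.5 = 0.8
  [11→12]: (1.4+0.9)/2 × 1 = 1.15
  Sum = 494.1 µg/L·hr
Extrapolated tail: C_last / k_e = 0.9 / 0.434 = 2.074
AUC_0→∞ = 494.1 + 2.074 = 496.174 µg/L·hr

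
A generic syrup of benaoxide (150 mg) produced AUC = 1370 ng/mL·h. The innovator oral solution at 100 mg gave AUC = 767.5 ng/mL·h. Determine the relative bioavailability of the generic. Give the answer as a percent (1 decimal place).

F_rel = (AUC_test/D_test) / (AUC_ref/D_ref)
      = (1370/150) / (767.5/100)
      = 9.13333 / 7.675 = 1.1900 = 119.00%

F_rel = 119.0%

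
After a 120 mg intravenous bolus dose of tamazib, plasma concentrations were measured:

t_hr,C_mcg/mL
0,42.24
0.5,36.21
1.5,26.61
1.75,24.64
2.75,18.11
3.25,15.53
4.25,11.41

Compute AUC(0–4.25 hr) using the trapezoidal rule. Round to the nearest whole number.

AUC = 101 mcg/mL·hr

Trapezoidal AUC_0→4.25:
  [0→0.5]: (42.24+36.21)/2 × 0.5 = 19.6125
  [0.5→1.5]: (36.21+26.61)/2 × 1 = 31.41
  [1.5→1.75]: (26.61+24.64)/2 × 0.25 = 6.40625
  [1.75→2.75]: (24.64+18.11)/2 × 1 = 21.375
  [2.75→3.25]: (18.11+15.53)/2 × 0.5 = 8.41
  [3.25→4.25]: (15.53+11.41)/2 × 1 = 13.47
  Sum = 100.68375 mcg/mL·hr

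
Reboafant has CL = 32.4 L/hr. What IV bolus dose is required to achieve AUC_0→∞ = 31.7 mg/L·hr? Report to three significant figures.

Dose_iv = CL × AUC_0→∞
     = 32.4 × 31.7 = 1027.08 mg

Dose = 1030 mg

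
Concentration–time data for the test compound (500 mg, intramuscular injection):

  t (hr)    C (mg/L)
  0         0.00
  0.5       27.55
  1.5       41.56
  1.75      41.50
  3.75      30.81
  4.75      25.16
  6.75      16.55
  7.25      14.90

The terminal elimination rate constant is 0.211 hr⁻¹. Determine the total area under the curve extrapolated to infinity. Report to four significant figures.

Trapezoidal AUC_0→7.25:
  [0→0.5]: (0.00+27.55)/2 × 0.5 = 6.8875
  [0.5→1.5]: (27.55+41.56)/2 × 1 = 34.555
  [1.5→1.75]: (41.56+41.50)/2 × 0.25 = 10.3825
  [1.75→3.75]: (41.50+30.81)/2 × 2 = 72.31
  [3.75→4.75]: (30.81+25.16)/2 × 1 = 27.985
  [4.75→6.75]: (25.16+16.55)/2 × 2 = 41.71
  [6.75→7.25]: (16.55+14.90)/2 × 0.5 = 7.8625
  Sum = 201.6925 mg/L·hr
Extrapolated tail: C_last / k_e = 14.90 / 0.211 = 70.616
AUC_0→∞ = 201.6925 + 70.616 = 272.3085 mg/L·hr

AUC = 272.3 mg/L·hr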